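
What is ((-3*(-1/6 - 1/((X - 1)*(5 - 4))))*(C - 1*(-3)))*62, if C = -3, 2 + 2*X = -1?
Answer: 0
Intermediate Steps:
X = -3/2 (X = -1 + (½)*(-1) = -1 - ½ = -3/2 ≈ -1.5000)
((-3*(-1/6 - 1/((X - 1)*(5 - 4))))*(C - 1*(-3)))*62 = ((-3*(-1/6 - 1/((-3/2 - 1)*(5 - 4))))*(-3 - 1*(-3)))*62 = ((-3*(-1*⅙ - 1/((-5/2*1))))*(-3 + 3))*62 = (-3*(-⅙ - 1/(-5/2))*0)*62 = (-3*(-⅙ - 1*(-⅖))*0)*62 = (-3*(-⅙ + ⅖)*0)*62 = (-3*7/30*0)*62 = -7/10*0*62 = 0*62 = 0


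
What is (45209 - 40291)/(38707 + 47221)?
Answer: 2459/42964 ≈ 0.057234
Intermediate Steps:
(45209 - 40291)/(38707 + 47221) = 4918/85928 = 4918*(1/85928) = 2459/42964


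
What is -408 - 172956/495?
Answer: -124972/165 ≈ -757.41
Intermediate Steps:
-408 - 172956/495 = -408 - 348*497/495 = -408 - 57652/165 = -124972/165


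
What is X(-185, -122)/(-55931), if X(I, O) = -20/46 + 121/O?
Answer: 4003/156942386 ≈ 2.5506e-5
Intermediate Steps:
X(I, O) = -10/23 + 121/O (X(I, O) = -20*1/46 + 121/O = -10/23 + 121/O)
X(-185, -122)/(-55931) = (-10/23 + 121/(-122))/(-55931) = (-10/23 + 121*(-1/122))*(-1/55931) = (-10/23 - 121/122)*(-1/55931) = -4003/2806*(-1/55931) = 4003/156942386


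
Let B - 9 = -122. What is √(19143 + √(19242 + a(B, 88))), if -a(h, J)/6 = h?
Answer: √(19143 + 4*√1245) ≈ 138.87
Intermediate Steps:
B = -113 (B = 9 - 122 = -113)
a(h, J) = -6*h
√(19143 + √(19242 + a(B, 88))) = √(19143 + √(19242 - 6*(-113))) = √(19143 + √(19242 + 678)) = √(19143 + √19920) = √(19143 + 4*√1245)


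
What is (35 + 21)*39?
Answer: 2184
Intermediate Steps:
(35 + 21)*39 = 56*39 = 2184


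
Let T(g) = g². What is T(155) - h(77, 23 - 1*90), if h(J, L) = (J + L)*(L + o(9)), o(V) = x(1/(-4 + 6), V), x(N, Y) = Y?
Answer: 24605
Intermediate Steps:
o(V) = V
h(J, L) = (9 + L)*(J + L) (h(J, L) = (J + L)*(L + 9) = (J + L)*(9 + L) = (9 + L)*(J + L))
T(155) - h(77, 23 - 1*90) = 155² - ((23 - 1*90)² + 9*77 + 9*(23 - 1*90) + 77*(23 - 1*90)) = 24025 - ((23 - 90)² + 693 + 9*(23 - 90) + 77*(23 - 90)) = 24025 - ((-67)² + 693 + 9*(-67) + 77*(-67)) = 24025 - (4489 + 693 - 603 - 5159) = 24025 - 1*(-580) = 24025 + 580 = 24605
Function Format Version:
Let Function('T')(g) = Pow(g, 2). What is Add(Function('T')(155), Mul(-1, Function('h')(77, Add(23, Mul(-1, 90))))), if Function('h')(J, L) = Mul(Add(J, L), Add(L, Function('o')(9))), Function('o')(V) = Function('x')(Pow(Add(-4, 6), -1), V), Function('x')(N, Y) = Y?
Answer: 24605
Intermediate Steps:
Function('o')(V) = V
Function('h')(J, L) = Mul(Add(9, L), Add(J, L)) (Function('h')(J, L) = Mul(Add(J, L), Add(L, 9)) = Mul(Add(J, L), Add(9, L)) = Mul(Add(9, L), Add(J, L)))
Add(Function('T')(155), Mul(-1, Function('h')(77, Add(23, Mul(-1, 90))))) = Add(Pow(155, 2), Mul(-1, Add(Pow(Add(23, Mul(-1, 90)), 2), Mul(9, 77), Mul(9, Add(23, Mul(-1, 90))), Mul(77, Add(23, Mul(-1, 90)))))) = Add(24025, Mul(-1, Add(Pow(Add(23, -90), 2), 693, Mul(9, Add(23, -90)), Mul(77, Add(23, -90))))) = Add(24025, Mul(-1, Add(Pow(-67, 2), 693, Mul(9, -67), Mul(77, -67)))) = Add(24025, Mul(-1, Add(4489, 693, -603, -5159))) = Add(24025, Mul(-1, -580)) = Add(24025, 580) = 24605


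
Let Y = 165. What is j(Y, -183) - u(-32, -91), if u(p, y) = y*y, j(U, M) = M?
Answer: -8464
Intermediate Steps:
u(p, y) = y²
j(Y, -183) - u(-32, -91) = -183 - 1*(-91)² = -183 - 1*8281 = -183 - 8281 = -8464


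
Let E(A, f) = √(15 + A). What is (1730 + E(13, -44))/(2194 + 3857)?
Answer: 1730/6051 + 2*√7/6051 ≈ 0.28678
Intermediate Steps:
(1730 + E(13, -44))/(2194 + 3857) = (1730 + √(15 + 13))/(2194 + 3857) = (1730 + √28)/6051 = (1730 + 2*√7)*(1/6051) = 1730/6051 + 2*√7/6051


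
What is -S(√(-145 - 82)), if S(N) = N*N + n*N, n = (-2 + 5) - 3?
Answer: 227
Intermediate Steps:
n = 0 (n = 3 - 3 = 0)
S(N) = N² (S(N) = N*N + 0*N = N² + 0 = N²)
-S(√(-145 - 82)) = -(√(-145 - 82))² = -(√(-227))² = -(I*√227)² = -1*(-227) = 227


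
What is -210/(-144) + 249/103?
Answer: 9581/2472 ≈ 3.8758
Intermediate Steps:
-210/(-144) + 249/103 = -210*(-1/144) + 249*(1/103) = 35/24 + 249/103 = 9581/2472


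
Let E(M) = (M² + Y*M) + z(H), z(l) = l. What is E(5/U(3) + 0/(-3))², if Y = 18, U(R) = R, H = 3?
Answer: 103684/81 ≈ 1280.0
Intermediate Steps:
E(M) = 3 + M² + 18*M (E(M) = (M² + 18*M) + 3 = 3 + M² + 18*M)
E(5/U(3) + 0/(-3))² = (3 + (5/3 + 0/(-3))² + 18*(5/3 + 0/(-3)))² = (3 + (5*(⅓) + 0*(-⅓))² + 18*(5*(⅓) + 0*(-⅓)))² = (3 + (5/3 + 0)² + 18*(5/3 + 0))² = (3 + (5/3)² + 18*(5/3))² = (3 + 25/9 + 30)² = (322/9)² = 103684/81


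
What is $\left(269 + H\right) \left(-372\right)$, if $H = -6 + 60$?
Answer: $-120156$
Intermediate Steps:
$H = 54$
$\left(269 + H\right) \left(-372\right) = \left(269 + 54\right) \left(-372\right) = 323 \left(-372\right) = -120156$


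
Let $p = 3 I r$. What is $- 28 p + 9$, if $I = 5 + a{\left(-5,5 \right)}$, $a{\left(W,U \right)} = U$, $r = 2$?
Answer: $-1671$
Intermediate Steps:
$I = 10$ ($I = 5 + 5 = 10$)
$p = 60$ ($p = 3 \cdot 10 \cdot 2 = 30 \cdot 2 = 60$)
$- 28 p + 9 = \left(-28\right) 60 + 9 = -1680 + 9 = -1671$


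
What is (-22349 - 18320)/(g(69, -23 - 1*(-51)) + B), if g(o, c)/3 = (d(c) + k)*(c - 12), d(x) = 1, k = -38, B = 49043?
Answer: -40669/47267 ≈ -0.86041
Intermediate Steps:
g(o, c) = 1332 - 111*c (g(o, c) = 3*((1 - 38)*(c - 12)) = 3*(-37*(-12 + c)) = 3*(444 - 37*c) = 1332 - 111*c)
(-22349 - 18320)/(g(69, -23 - 1*(-51)) + B) = (-22349 - 18320)/((1332 - 111*(-23 - 1*(-51))) + 49043) = -40669/((1332 - 111*(-23 + 51)) + 49043) = -40669/((1332 - 111*28) + 49043) = -40669/((1332 - 3108) + 49043) = -40669/(-1776 + 49043) = -40669/47267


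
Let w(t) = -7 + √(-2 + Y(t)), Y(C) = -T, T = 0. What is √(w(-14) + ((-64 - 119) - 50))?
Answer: √(-240 + I*√2) ≈ 0.04564 + 15.492*I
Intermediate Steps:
Y(C) = 0 (Y(C) = -1*0 = 0)
w(t) = -7 + I*√2 (w(t) = -7 + √(-2 + 0) = -7 + √(-2) = -7 + I*√2)
√(w(-14) + ((-64 - 119) - 50)) = √((-7 + I*√2) + ((-64 - 119) - 50)) = √((-7 + I*√2) + (-183 - 50)) = √((-7 + I*√2) - 233) = √(-240 + I*√2)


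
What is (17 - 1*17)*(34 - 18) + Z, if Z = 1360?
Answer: 1360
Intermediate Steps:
(17 - 1*17)*(34 - 18) + Z = (17 - 1*17)*(34 - 18) + 1360 = (17 - 17)*16 + 1360 = 0*16 + 1360 = 0 + 1360 = 1360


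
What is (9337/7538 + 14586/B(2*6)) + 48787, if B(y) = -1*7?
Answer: 2464410933/52766 ≈ 46705.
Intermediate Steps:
B(y) = -7
(9337/7538 + 14586/B(2*6)) + 48787 = (9337/7538 + 14586/(-7)) + 48787 = (9337*(1/7538) + 14586*(-⅐)) + 48787 = (9337/7538 - 14586/7) + 48787 = -109883909/52766 + 48787 = 2464410933/52766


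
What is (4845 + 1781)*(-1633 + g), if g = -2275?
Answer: -25894408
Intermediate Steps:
(4845 + 1781)*(-1633 + g) = (4845 + 1781)*(-1633 - 2275) = 6626*(-3908) = -25894408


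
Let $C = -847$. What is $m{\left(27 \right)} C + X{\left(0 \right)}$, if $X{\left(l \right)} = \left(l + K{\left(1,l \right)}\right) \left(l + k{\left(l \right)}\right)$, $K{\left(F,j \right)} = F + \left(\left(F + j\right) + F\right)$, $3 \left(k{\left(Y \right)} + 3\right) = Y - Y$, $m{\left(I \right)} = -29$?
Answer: $24554$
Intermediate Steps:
$k{\left(Y \right)} = -3$ ($k{\left(Y \right)} = -3 + \frac{Y - Y}{3} = -3 + \frac{1}{3} \cdot 0 = -3 + 0 = -3$)
$K{\left(F,j \right)} = j + 3 F$ ($K{\left(F,j \right)} = F + \left(j + 2 F\right) = j + 3 F$)
$X{\left(l \right)} = \left(-3 + l\right) \left(3 + 2 l\right)$ ($X{\left(l \right)} = \left(l + \left(l + 3 \cdot 1\right)\right) \left(l - 3\right) = \left(l + \left(l + 3\right)\right) \left(-3 + l\right) = \left(l + \left(3 + l\right)\right) \left(-3 + l\right) = \left(3 + 2 l\right) \left(-3 + l\right) = \left(-3 + l\right) \left(3 + 2 l\right)$)
$m{\left(27 \right)} C + X{\left(0 \right)} = \left(-29\right) \left(-847\right) - \left(9 - 2 \cdot 0^{2}\right) = 24563 + \left(-9 + 0 + 2 \cdot 0\right) = 24563 + \left(-9 + 0 + 0\right) = 24563 - 9 = 24554$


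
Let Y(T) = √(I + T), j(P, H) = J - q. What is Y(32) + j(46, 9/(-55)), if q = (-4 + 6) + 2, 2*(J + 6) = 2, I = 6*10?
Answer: -9 + 2*√23 ≈ 0.59166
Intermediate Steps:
I = 60
J = -5 (J = -6 + (½)*2 = -6 + 1 = -5)
q = 4 (q = 2 + 2 = 4)
j(P, H) = -9 (j(P, H) = -5 - 1*4 = -5 - 4 = -9)
Y(T) = √(60 + T)
Y(32) + j(46, 9/(-55)) = √(60 + 32) - 9 = √92 - 9 = 2*√23 - 9 = -9 + 2*√23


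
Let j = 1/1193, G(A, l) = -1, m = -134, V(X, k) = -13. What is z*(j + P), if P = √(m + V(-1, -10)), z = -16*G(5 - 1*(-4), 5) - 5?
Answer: 11/1193 + 77*I*√3 ≈ 0.0092205 + 133.37*I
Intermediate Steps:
j = 1/1193 ≈ 0.00083822
z = 11 (z = -16*(-1) - 5 = 16 - 5 = 11)
P = 7*I*√3 (P = √(-134 - 13) = √(-147) = 7*I*√3 ≈ 12.124*I)
z*(j + P) = 11*(1/1193 + 7*I*√3) = 11/1193 + 77*I*√3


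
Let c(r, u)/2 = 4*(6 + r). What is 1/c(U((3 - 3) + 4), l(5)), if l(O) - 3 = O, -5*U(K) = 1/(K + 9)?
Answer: 65/3112 ≈ 0.020887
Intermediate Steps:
U(K) = -1/(5*(9 + K)) (U(K) = -1/(5*(K + 9)) = -1/(5*(9 + K)))
l(O) = 3 + O
c(r, u) = 48 + 8*r (c(r, u) = 2*(4*(6 + r)) = 2*(24 + 4*r) = 48 + 8*r)
1/c(U((3 - 3) + 4), l(5)) = 1/(48 + 8*(-1/(45 + 5*((3 - 3) + 4)))) = 1/(48 + 8*(-1/(45 + 5*(0 + 4)))) = 1/(48 + 8*(-1/(45 + 5*4))) = 1/(48 + 8*(-1/(45 + 20))) = 1/(48 + 8*(-1/65)) = 1/(48 - 8/65) = 1/(3112/65) = 65/3112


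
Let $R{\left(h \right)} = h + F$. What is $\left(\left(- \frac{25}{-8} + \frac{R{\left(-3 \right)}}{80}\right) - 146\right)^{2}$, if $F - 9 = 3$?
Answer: $\frac{130439241}{6400} \approx 20381.0$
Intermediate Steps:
$F = 12$ ($F = 9 + 3 = 12$)
$R{\left(h \right)} = 12 + h$ ($R{\left(h \right)} = h + 12 = 12 + h$)
$\left(\left(- \frac{25}{-8} + \frac{R{\left(-3 \right)}}{80}\right) - 146\right)^{2} = \left(\left(- \frac{25}{-8} + \frac{12 - 3}{80}\right) - 146\right)^{2} = \left(\left(\left(-25\right) \left(- \frac{1}{8}\right) + 9 \cdot \frac{1}{80}\right) - 146\right)^{2} = \left(\left(\frac{25}{8} + \frac{9}{80}\right) - 146\right)^{2} = \left(\frac{259}{80} - 146\right)^{2} = \left(- \frac{11421}{80}\right)^{2} = \frac{130439241}{6400}$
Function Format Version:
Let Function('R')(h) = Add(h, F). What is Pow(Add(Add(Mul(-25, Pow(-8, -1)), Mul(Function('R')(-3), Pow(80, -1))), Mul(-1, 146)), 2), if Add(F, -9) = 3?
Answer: Rational(130439241, 6400) ≈ 20381.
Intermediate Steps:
F = 12 (F = Add(9, 3) = 12)
Function('R')(h) = Add(12, h) (Function('R')(h) = Add(h, 12) = Add(12, h))
Pow(Add(Add(Mul(-25, Pow(-8, -1)), Mul(Function('R')(-3), Pow(80, -1))), Mul(-1, 146)), 2) = Pow(Add(Add(Mul(-25, Pow(-8, -1)), Mul(Add(12, -3), Pow(80, -1))), Mul(-1, 146)), 2) = Pow(Add(Add(Mul(-25, Rational(-1, 8)), Mul(9, Rational(1, 80))), -146), 2) = Pow(Add(Add(Rational(25, 8), Rational(9, 80)), -146), 2) = Pow(Add(Rational(259, 80), -146), 2) = Pow(Rational(-11421, 80), 2) = Rational(130439241, 6400)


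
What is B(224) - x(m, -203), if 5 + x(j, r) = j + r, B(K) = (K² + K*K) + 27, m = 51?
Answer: 100536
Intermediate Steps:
B(K) = 27 + 2*K² (B(K) = (K² + K²) + 27 = 2*K² + 27 = 27 + 2*K²)
x(j, r) = -5 + j + r (x(j, r) = -5 + (j + r) = -5 + j + r)
B(224) - x(m, -203) = (27 + 2*224²) - (-5 + 51 - 203) = (27 + 2*50176) - 1*(-157) = (27 + 100352) + 157 = 100379 + 157 = 100536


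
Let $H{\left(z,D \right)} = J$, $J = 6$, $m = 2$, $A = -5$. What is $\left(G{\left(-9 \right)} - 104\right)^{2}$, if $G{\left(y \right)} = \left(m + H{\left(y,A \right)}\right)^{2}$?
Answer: $1600$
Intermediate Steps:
$H{\left(z,D \right)} = 6$
$G{\left(y \right)} = 64$ ($G{\left(y \right)} = \left(2 + 6\right)^{2} = 8^{2} = 64$)
$\left(G{\left(-9 \right)} - 104\right)^{2} = \left(64 - 104\right)^{2} = \left(-40\right)^{2} = 1600$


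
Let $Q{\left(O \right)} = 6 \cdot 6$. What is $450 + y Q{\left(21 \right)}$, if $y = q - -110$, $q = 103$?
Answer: $8118$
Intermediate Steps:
$Q{\left(O \right)} = 36$
$y = 213$ ($y = 103 - -110 = 103 + 110 = 213$)
$450 + y Q{\left(21 \right)} = 450 + 213 \cdot 36 = 450 + 7668 = 8118$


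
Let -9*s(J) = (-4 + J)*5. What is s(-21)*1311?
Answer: 54625/3 ≈ 18208.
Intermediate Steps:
s(J) = 20/9 - 5*J/9 (s(J) = -(-4 + J)*5/9 = -(-20 + 5*J)/9 = 20/9 - 5*J/9)
s(-21)*1311 = (20/9 - 5/9*(-21))*1311 = (20/9 + 35/3)*1311 = (125/9)*1311 = 54625/3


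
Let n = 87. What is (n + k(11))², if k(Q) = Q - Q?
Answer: 7569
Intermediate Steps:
k(Q) = 0
(n + k(11))² = (87 + 0)² = 87² = 7569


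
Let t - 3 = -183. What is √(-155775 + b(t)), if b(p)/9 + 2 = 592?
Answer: I*√150465 ≈ 387.9*I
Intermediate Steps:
t = -180 (t = 3 - 183 = -180)
b(p) = 5310 (b(p) = -18 + 9*592 = -18 + 5328 = 5310)
√(-155775 + b(t)) = √(-155775 + 5310) = √(-150465) = I*√150465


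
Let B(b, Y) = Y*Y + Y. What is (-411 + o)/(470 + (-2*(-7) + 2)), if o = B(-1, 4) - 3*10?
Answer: -421/486 ≈ -0.86625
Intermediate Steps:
B(b, Y) = Y + Y² (B(b, Y) = Y² + Y = Y + Y²)
o = -10 (o = 4*(1 + 4) - 3*10 = 4*5 - 30 = 20 - 30 = -10)
(-411 + o)/(470 + (-2*(-7) + 2)) = (-411 - 10)/(470 + (-2*(-7) + 2)) = -421/(470 + (14 + 2)) = -421/(470 + 16) = -421/486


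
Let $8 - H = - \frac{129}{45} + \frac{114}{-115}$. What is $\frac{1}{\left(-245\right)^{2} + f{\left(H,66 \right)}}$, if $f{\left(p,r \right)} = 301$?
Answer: $\frac{1}{60326} \approx 1.6577 \cdot 10^{-5}$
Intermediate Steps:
$H = \frac{4091}{345}$ ($H = 8 - \left(- \frac{129}{45} + \frac{114}{-115}\right) = 8 - \left(\left(-129\right) \frac{1}{45} + 114 \left(- \frac{1}{115}\right)\right) = 8 - \left(- \frac{43}{15} - \frac{114}{115}\right) = 8 - - \frac{1331}{345} = 8 + \frac{1331}{345} = \frac{4091}{345} \approx 11.858$)
$\frac{1}{\left(-245\right)^{2} + f{\left(H,66 \right)}} = \frac{1}{\left(-245\right)^{2} + 301} = \frac{1}{60025 + 301} = \frac{1}{60326}$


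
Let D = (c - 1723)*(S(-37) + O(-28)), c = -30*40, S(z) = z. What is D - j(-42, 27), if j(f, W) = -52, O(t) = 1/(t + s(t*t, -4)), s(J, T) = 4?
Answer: 2599795/24 ≈ 1.0832e+5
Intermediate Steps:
c = -1200
O(t) = 1/(4 + t) (O(t) = 1/(t + 4) = 1/(4 + t))
D = 2598547/24 (D = (-1200 - 1723)*(-37 + 1/(4 - 28)) = -2923*(-37 + 1/(-24)) = -2923*(-37 - 1/24) = -2923*(-889/24) = 2598547/24 ≈ 1.0827e+5)
D - j(-42, 27) = 2598547/24 - 1*(-52) = 2598547/24 + 52 = 2599795/24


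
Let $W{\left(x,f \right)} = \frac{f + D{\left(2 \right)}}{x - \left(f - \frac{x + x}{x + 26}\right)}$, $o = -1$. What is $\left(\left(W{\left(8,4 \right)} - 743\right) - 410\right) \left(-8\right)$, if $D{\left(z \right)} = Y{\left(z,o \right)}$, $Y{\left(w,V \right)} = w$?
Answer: $\frac{175052}{19} \approx 9213.3$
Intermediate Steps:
$D{\left(z \right)} = z$
$W{\left(x,f \right)} = \frac{2 + f}{x - f + \frac{2 x}{26 + x}}$ ($W{\left(x,f \right)} = \frac{f + 2}{x - \left(f - \frac{x + x}{x + 26}\right)} = \frac{2 + f}{x - \left(f - \frac{2 x}{26 + x}\right)} = \frac{2 + f}{x - f + \frac{2 x}{26 + x}}$)
$\left(\left(W{\left(8,4 \right)} - 743\right) - 410\right) \left(-8\right) = \left(\left(\frac{52 + 2 \cdot 8 + 26 \cdot 4 + 4 \cdot 8}{8^{2} - 104 + 28 \cdot 8 - 4 \cdot 8} - 743\right) - 410\right) \left(-8\right) = \left(\left(\frac{52 + 16 + 104 + 32}{64 - 104 + 224 - 32} - 743\right) - 410\right) \left(-8\right) = \left(\left(\frac{1}{152} \cdot 204 - 743\right) - 410\right) \left(-8\right) = \left(\left(\frac{51}{38} - 743\right) - 410\right) \left(-8\right) = \left(- \frac{28183}{38} - 410\right) \left(-8\right) = \left(- \frac{43763}{38}\right) \left(-8\right) = \frac{175052}{19}$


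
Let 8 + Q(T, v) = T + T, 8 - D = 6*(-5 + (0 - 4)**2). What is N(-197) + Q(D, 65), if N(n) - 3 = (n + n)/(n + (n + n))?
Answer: -361/3 ≈ -120.33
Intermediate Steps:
N(n) = 11/3 (N(n) = 3 + (n + n)/(n + (n + n)) = 3 + (2*n)/(n + 2*n) = 3 + (2*n)/((3*n)) = 3 + (2*n)*(1/(3*n)) = 3 + 2/3 = 11/3)
D = -58 (D = 8 - 6*(-5 + (0 - 4)**2) = 8 - 6*(-5 + (-4)**2) = 8 - 6*(-5 + 16) = 8 - 6*11 = 8 - 1*66 = 8 - 66 = -58)
Q(T, v) = -8 + 2*T (Q(T, v) = -8 + (T + T) = -8 + 2*T)
N(-197) + Q(D, 65) = 11/3 + (-8 + 2*(-58)) = 11/3 + (-8 - 116) = 11/3 - 124 = -361/3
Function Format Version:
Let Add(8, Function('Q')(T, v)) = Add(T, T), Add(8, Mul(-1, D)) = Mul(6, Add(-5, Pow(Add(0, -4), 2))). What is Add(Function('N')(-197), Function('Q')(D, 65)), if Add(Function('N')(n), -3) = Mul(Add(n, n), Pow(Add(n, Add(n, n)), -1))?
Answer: Rational(-361, 3) ≈ -120.33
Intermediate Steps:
Function('N')(n) = Rational(11, 3) (Function('N')(n) = Add(3, Mul(Add(n, n), Pow(Add(n, Add(n, n)), -1))) = Add(3, Mul(Mul(2, n), Pow(Add(n, Mul(2, n)), -1))) = Add(3, Mul(Mul(2, n), Pow(Mul(3, n), -1))) = Add(3, Mul(Mul(2, n), Mul(Rational(1, 3), Pow(n, -1)))) = Add(3, Rational(2, 3)) = Rational(11, 3))
D = -58 (D = Add(8, Mul(-1, Mul(6, Add(-5, Pow(Add(0, -4), 2))))) = Add(8, Mul(-1, Mul(6, Add(-5, Pow(-4, 2))))) = Add(8, Mul(-1, Mul(6, Add(-5, 16)))) = Add(8, Mul(-1, Mul(6, 11))) = Add(8, Mul(-1, 66)) = Add(8, -66) = -58)
Function('Q')(T, v) = Add(-8, Mul(2, T)) (Function('Q')(T, v) = Add(-8, Add(T, T)) = Add(-8, Mul(2, T)))
Add(Function('N')(-197), Function('Q')(D, 65)) = Add(Rational(11, 3), Add(-8, Mul(2, -58))) = Add(Rational(11, 3), Add(-8, -116)) = Add(Rational(11, 3), -124) = Rational(-361, 3)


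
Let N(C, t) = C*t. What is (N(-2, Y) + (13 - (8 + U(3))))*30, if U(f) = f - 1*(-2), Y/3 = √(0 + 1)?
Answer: -180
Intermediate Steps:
Y = 3 (Y = 3*√(0 + 1) = 3*√1 = 3*1 = 3)
U(f) = 2 + f (U(f) = f + 2 = 2 + f)
(N(-2, Y) + (13 - (8 + U(3))))*30 = (-2*3 + (13 - (8 + (2 + 3))))*30 = (-6 + (13 - (8 + 5)))*30 = (-6 + (13 - 1*13))*30 = (-6 + (13 - 13))*30 = (-6 + 0)*30 = -6*30 = -180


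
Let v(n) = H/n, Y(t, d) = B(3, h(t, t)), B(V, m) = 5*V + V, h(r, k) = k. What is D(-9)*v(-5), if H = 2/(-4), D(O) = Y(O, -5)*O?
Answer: -81/5 ≈ -16.200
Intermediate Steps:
B(V, m) = 6*V
Y(t, d) = 18 (Y(t, d) = 6*3 = 18)
D(O) = 18*O
H = -½ (H = 2*(-¼) = -½ ≈ -0.50000)
v(n) = -1/(2*n)
D(-9)*v(-5) = (18*(-9))*(-½/(-5)) = -(-81)*(-1)/5 = -162*⅒ = -81/5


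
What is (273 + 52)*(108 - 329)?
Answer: -71825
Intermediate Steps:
(273 + 52)*(108 - 329) = 325*(-221) = -71825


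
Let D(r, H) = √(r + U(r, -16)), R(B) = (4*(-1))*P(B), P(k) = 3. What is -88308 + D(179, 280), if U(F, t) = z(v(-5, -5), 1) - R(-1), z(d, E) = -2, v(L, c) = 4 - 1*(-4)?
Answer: -88308 + 3*√21 ≈ -88294.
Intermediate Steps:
v(L, c) = 8 (v(L, c) = 4 + 4 = 8)
R(B) = -12 (R(B) = (4*(-1))*3 = -4*3 = -12)
U(F, t) = 10 (U(F, t) = -2 - 1*(-12) = -2 + 12 = 10)
D(r, H) = √(10 + r) (D(r, H) = √(r + 10) = √(10 + r))
-88308 + D(179, 280) = -88308 + √(10 + 179) = -88308 + √189 = -88308 + 3*√21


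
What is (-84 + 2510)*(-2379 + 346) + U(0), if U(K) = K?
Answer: -4932058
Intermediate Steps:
(-84 + 2510)*(-2379 + 346) + U(0) = (-84 + 2510)*(-2379 + 346) + 0 = 2426*(-2033) + 0 = -4932058 + 0 = -4932058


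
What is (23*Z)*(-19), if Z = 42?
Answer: -18354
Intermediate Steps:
(23*Z)*(-19) = (23*42)*(-19) = 966*(-19) = -18354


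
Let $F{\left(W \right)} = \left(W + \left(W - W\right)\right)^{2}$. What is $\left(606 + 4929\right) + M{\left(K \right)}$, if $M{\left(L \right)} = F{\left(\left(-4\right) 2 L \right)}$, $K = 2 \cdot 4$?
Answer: $9631$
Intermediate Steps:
$F{\left(W \right)} = W^{2}$ ($F{\left(W \right)} = \left(W + 0\right)^{2} = W^{2}$)
$K = 8$
$M{\left(L \right)} = 64 L^{2}$ ($M{\left(L \right)} = \left(\left(-4\right) 2 L\right)^{2} = \left(- 8 L\right)^{2} = 64 L^{2}$)
$\left(606 + 4929\right) + M{\left(K \right)} = \left(606 + 4929\right) + 64 \cdot 8^{2} = 5535 + 64 \cdot 64 = 5535 + 4096 = 9631$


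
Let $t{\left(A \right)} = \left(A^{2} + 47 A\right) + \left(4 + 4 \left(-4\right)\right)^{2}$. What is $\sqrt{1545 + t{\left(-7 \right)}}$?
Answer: $\sqrt{1409} \approx 37.537$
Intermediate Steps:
$t{\left(A \right)} = 144 + A^{2} + 47 A$ ($t{\left(A \right)} = \left(A^{2} + 47 A\right) + \left(4 - 16\right)^{2} = \left(A^{2} + 47 A\right) + \left(-12\right)^{2} = \left(A^{2} + 47 A\right) + 144 = 144 + A^{2} + 47 A$)
$\sqrt{1545 + t{\left(-7 \right)}} = \sqrt{1545 + \left(144 + \left(-7\right)^{2} + 47 \left(-7\right)\right)} = \sqrt{1545 + \left(144 + 49 - 329\right)} = \sqrt{1545 - 136} = \sqrt{1409}$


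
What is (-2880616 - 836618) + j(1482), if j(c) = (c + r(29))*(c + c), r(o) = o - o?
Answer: 675414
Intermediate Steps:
r(o) = 0
j(c) = 2*c² (j(c) = (c + 0)*(c + c) = c*(2*c) = 2*c²)
(-2880616 - 836618) + j(1482) = (-2880616 - 836618) + 2*1482² = -3717234 + 2*2196324 = -3717234 + 4392648 = 675414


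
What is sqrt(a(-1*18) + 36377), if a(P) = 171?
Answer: 2*sqrt(9137) ≈ 191.18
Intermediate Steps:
sqrt(a(-1*18) + 36377) = sqrt(171 + 36377) = sqrt(36548) = 2*sqrt(9137)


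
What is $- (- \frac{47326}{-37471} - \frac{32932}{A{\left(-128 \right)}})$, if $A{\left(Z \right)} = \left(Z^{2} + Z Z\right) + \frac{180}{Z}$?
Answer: $- \frac{10134939002}{39289505101} \approx -0.25796$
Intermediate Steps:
$A{\left(Z \right)} = 2 Z^{2} + \frac{180}{Z}$ ($A{\left(Z \right)} = \left(Z^{2} + Z^{2}\right) + \frac{180}{Z} = 2 Z^{2} + \frac{180}{Z}$)
$- (- \frac{47326}{-37471} - \frac{32932}{A{\left(-128 \right)}}) = - (- \frac{47326}{-37471} - \frac{32932}{2 \frac{1}{-128} \left(90 + \left(-128\right)^{3}\right)}) = - (\left(-47326\right) \left(- \frac{1}{37471}\right) - \frac{32932}{2 \left(- \frac{1}{128}\right) \left(90 - 2097152\right)}) = - (\frac{47326}{37471} - \frac{32932}{2 \left(- \frac{1}{128}\right) \left(-2097062\right)}) = - (\frac{47326}{37471} - \frac{32932}{\frac{1048531}{32}}) = - (\frac{47326}{37471} - \frac{1053824}{1048531}) = \left(-1\right) \frac{10134939002}{39289505101} = - \frac{10134939002}{39289505101}$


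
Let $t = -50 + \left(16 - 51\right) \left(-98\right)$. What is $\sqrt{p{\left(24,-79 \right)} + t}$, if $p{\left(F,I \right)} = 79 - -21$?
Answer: $2 \sqrt{870} \approx 58.992$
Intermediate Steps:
$p{\left(F,I \right)} = 100$ ($p{\left(F,I \right)} = 79 + 21 = 100$)
$t = 3380$ ($t = -50 - -3430 = -50 + 3430 = 3380$)
$\sqrt{p{\left(24,-79 \right)} + t} = \sqrt{100 + 3380} = \sqrt{3480} = 2 \sqrt{870}$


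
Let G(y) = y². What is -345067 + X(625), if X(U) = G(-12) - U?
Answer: -345548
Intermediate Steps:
X(U) = 144 - U (X(U) = (-12)² - U = 144 - U)
-345067 + X(625) = -345067 + (144 - 1*625) = -345067 + (144 - 625) = -345067 - 481 = -345548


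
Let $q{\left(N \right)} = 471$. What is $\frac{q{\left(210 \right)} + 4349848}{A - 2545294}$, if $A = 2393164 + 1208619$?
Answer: $\frac{4350319}{1056489} \approx 4.1177$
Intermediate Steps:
$A = 3601783$
$\frac{q{\left(210 \right)} + 4349848}{A - 2545294} = \frac{471 + 4349848}{3601783 - 2545294} = \frac{4350319}{1056489}$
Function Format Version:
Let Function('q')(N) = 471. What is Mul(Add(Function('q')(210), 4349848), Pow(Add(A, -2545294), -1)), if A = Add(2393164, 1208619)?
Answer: Rational(4350319, 1056489) ≈ 4.1177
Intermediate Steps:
A = 3601783
Mul(Add(Function('q')(210), 4349848), Pow(Add(A, -2545294), -1)) = Mul(Add(471, 4349848), Pow(Add(3601783, -2545294), -1)) = Mul(4350319, Pow(1056489, -1)) = Mul(4350319, Rational(1, 1056489)) = Rational(4350319, 1056489)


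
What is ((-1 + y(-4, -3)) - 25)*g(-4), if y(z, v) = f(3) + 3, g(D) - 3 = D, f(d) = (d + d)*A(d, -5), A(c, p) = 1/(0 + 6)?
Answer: 22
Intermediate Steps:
A(c, p) = ⅙ (A(c, p) = 1/6 = ⅙)
f(d) = d/3 (f(d) = (d + d)*(⅙) = (2*d)*(⅙) = d/3)
g(D) = 3 + D
y(z, v) = 4 (y(z, v) = (⅓)*3 + 3 = 1 + 3 = 4)
((-1 + y(-4, -3)) - 25)*g(-4) = ((-1 + 4) - 25)*(3 - 4) = (3 - 25)*(-1) = -22*(-1) = 22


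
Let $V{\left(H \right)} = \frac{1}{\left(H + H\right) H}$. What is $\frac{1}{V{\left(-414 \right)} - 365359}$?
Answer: $- \frac{342792}{125242142327} \approx -2.737 \cdot 10^{-6}$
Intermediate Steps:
$V{\left(H \right)} = \frac{1}{2 H^{2}}$ ($V{\left(H \right)} = \frac{1}{2 H H} = \frac{\frac{1}{2} \frac{1}{H}}{H} = \frac{1}{2 H^{2}}$)
$\frac{1}{V{\left(-414 \right)} - 365359} = \frac{1}{\frac{1}{2 \cdot 171396} - 365359} = \frac{1}{\frac{1}{2} \cdot \frac{1}{171396} - 365359} = \frac{1}{\frac{1}{342792} - 365359} = \frac{1}{- \frac{125242142327}{342792}} = - \frac{342792}{125242142327}$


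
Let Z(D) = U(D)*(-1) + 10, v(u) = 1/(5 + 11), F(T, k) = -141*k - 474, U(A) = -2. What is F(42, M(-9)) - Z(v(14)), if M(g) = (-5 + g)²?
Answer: -28122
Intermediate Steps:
F(T, k) = -474 - 141*k
v(u) = 1/16
Z(D) = 12 (Z(D) = -2*(-1) + 10 = 2 + 10 = 12)
F(42, M(-9)) - Z(v(14)) = (-474 - 141*(-5 - 9)²) - 1*12 = (-474 - 141*(-14)²) - 12 = (-474 - 141*196) - 12 = (-474 - 27636) - 12 = -28110 - 12 = -28122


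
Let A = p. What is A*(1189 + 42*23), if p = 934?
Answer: 2012770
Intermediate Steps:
A = 934
A*(1189 + 42*23) = 934*(1189 + 42*23) = 934*(1189 + 966) = 934*2155 = 2012770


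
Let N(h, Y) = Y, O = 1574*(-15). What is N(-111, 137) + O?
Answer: -23473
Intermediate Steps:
O = -23610
N(-111, 137) + O = 137 - 23610 = -23473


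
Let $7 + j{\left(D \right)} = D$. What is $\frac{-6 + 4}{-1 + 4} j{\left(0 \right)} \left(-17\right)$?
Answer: $- \frac{238}{3} \approx -79.333$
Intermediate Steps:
$j{\left(D \right)} = -7 + D$
$\frac{-6 + 4}{-1 + 4} j{\left(0 \right)} \left(-17\right) = \frac{-6 + 4}{-1 + 4} \left(-7 + 0\right) \left(-17\right) = - \frac{2}{3} \left(-7\right) \left(-17\right) = \left(-2\right) \frac{1}{3} \left(-7\right) \left(-17\right) = \left(- \frac{2}{3}\right) \left(-7\right) \left(-17\right) = \frac{14}{3} \left(-17\right) = - \frac{238}{3}$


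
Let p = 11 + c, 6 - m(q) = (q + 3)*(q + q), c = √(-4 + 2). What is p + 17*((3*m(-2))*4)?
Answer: 2051 + I*√2 ≈ 2051.0 + 1.4142*I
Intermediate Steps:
c = I*√2 (c = √(-2) = I*√2 ≈ 1.4142*I)
m(q) = 6 - 2*q*(3 + q) (m(q) = 6 - (q + 3)*(q + q) = 6 - (3 + q)*2*q = 6 - 2*q*(3 + q))
p = 11 + I*√2 ≈ 11.0 + 1.4142*I
p + 17*((3*m(-2))*4) = (11 + I*√2) + 17*((3*(6 - 6*(-2) - 2*(-2)²))*4) = (11 + I*√2) + 17*((3*(6 + 12 - 2*4))*4) = (11 + I*√2) + 17*((3*(6 + 12 - 8))*4) = (11 + I*√2) + 17*((3*10)*4) = (11 + I*√2) + 17*(30*4) = (11 + I*√2) + 17*120 = (11 + I*√2) + 2040 = 2051 + I*√2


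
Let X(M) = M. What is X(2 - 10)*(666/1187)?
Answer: -5328/1187 ≈ -4.4886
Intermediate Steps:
X(2 - 10)*(666/1187) = (2 - 10)*(666/1187) = -5328/1187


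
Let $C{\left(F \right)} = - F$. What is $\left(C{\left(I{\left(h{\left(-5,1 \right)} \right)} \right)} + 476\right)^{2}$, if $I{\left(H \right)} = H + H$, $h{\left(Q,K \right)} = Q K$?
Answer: $236196$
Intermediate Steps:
$h{\left(Q,K \right)} = K Q$
$I{\left(H \right)} = 2 H$
$\left(C{\left(I{\left(h{\left(-5,1 \right)} \right)} \right)} + 476\right)^{2} = \left(- 2 \cdot 1 \left(-5\right) + 476\right)^{2} = \left(- 2 \left(-5\right) + 476\right)^{2} = \left(\left(-1\right) \left(-10\right) + 476\right)^{2} = \left(10 + 476\right)^{2} = 486^{2} = 236196$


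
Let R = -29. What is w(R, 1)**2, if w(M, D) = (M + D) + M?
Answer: 3249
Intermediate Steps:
w(M, D) = D + 2*M (w(M, D) = (D + M) + M = D + 2*M)
w(R, 1)**2 = (1 + 2*(-29))**2 = (1 - 58)**2 = (-57)**2 = 3249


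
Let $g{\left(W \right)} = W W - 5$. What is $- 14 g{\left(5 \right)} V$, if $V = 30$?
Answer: $-8400$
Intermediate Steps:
$g{\left(W \right)} = -5 + W^{2}$ ($g{\left(W \right)} = W^{2} - 5 = -5 + W^{2}$)
$- 14 g{\left(5 \right)} V = - 14 \left(-5 + 5^{2}\right) 30 = - 14 \left(-5 + 25\right) 30 = \left(-14\right) 20 \cdot 30 = \left(-280\right) 30 = -8400$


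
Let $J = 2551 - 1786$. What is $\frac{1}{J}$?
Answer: $\frac{1}{765} \approx 0.0013072$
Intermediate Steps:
$J = 765$ ($J = 2551 - 1786 = 765$)
$\frac{1}{J} = \frac{1}{765}$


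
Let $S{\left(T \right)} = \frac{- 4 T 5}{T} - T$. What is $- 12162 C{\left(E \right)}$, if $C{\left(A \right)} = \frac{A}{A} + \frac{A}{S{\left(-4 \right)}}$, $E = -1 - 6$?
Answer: $- \frac{139863}{8} \approx -17483.0$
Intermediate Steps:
$E = -7$ ($E = -1 - 6 = -7$)
$S{\left(T \right)} = -20 - T$ ($S{\left(T \right)} = \frac{\left(-20\right) T}{T} - T = -20 - T$)
$C{\left(A \right)} = 1 - \frac{A}{16}$ ($C{\left(A \right)} = \frac{A}{A} + \frac{A}{-20 - -4} = 1 + \frac{A}{-20 + 4} = 1 + \frac{A}{-16} = 1 + A \left(- \frac{1}{16}\right) = 1 - \frac{A}{16}$)
$- 12162 C{\left(E \right)} = - 12162 \left(1 - - \frac{7}{16}\right) = - 12162 \left(1 + \frac{7}{16}\right) = \left(-12162\right) \frac{23}{16} = - \frac{139863}{8}$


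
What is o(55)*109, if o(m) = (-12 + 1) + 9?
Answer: -218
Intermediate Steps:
o(m) = -2 (o(m) = -11 + 9 = -2)
o(55)*109 = -2*109 = -218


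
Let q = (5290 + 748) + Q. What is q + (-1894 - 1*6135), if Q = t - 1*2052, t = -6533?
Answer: -10576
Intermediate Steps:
Q = -8585 (Q = -6533 - 1*2052 = -6533 - 2052 = -8585)
q = -2547 (q = (5290 + 748) - 8585 = 6038 - 8585 = -2547)
q + (-1894 - 1*6135) = -2547 + (-1894 - 1*6135) = -2547 + (-1894 - 6135) = -2547 - 8029 = -10576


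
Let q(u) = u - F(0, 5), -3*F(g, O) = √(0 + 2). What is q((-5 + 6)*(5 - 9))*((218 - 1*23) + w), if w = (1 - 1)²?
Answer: -780 + 65*√2 ≈ -688.08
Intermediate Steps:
F(g, O) = -√2/3 (F(g, O) = -√(0 + 2)/3 = -√2/3)
w = 0 (w = 0² = 0)
q(u) = u + √2/3 (q(u) = u - (-1)*√2/3 = u + √2/3)
q((-5 + 6)*(5 - 9))*((218 - 1*23) + w) = ((-5 + 6)*(5 - 9) + √2/3)*((218 - 1*23) + 0) = (1*(-4) + √2/3)*((218 - 23) + 0) = (-4 + √2/3)*(195 + 0) = (-4 + √2/3)*195 = -780 + 65*√2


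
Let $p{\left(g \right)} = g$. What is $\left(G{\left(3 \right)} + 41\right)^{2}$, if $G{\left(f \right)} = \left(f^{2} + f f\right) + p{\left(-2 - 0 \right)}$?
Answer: $3249$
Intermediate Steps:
$G{\left(f \right)} = -2 + 2 f^{2}$ ($G{\left(f \right)} = \left(f^{2} + f f\right) - 2 = \left(f^{2} + f^{2}\right) + \left(-2 + 0\right) = 2 f^{2} - 2 = -2 + 2 f^{2}$)
$\left(G{\left(3 \right)} + 41\right)^{2} = \left(\left(-2 + 2 \cdot 3^{2}\right) + 41\right)^{2} = \left(\left(-2 + 2 \cdot 9\right) + 41\right)^{2} = \left(\left(-2 + 18\right) + 41\right)^{2} = \left(16 + 41\right)^{2} = 57^{2} = 3249$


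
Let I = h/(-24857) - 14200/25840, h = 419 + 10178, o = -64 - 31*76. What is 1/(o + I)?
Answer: -16057622/38875115137 ≈ -0.00041306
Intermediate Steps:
o = -2420 (o = -64 - 2356 = -2420)
h = 10597
I = -15669897/16057622 (I = 10597/(-24857) - 14200/25840 = 10597*(-1/24857) - 14200*1/25840 = -10597/24857 - 355/646 = -15669897/16057622 ≈ -0.97585)
1/(o + I) = 1/(-2420 - 15669897/16057622) = 1/(-38875115137/16057622) = -16057622/38875115137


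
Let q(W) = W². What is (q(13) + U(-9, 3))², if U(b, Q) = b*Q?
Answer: 20164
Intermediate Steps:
U(b, Q) = Q*b
(q(13) + U(-9, 3))² = (13² + 3*(-9))² = (169 - 27)² = 142² = 20164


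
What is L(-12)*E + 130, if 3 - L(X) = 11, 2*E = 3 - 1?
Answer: 122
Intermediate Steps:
E = 1 (E = (3 - 1)/2 = (½)*2 = 1)
L(X) = -8 (L(X) = 3 - 1*11 = 3 - 11 = -8)
L(-12)*E + 130 = -8*1 + 130 = -8 + 130 = 122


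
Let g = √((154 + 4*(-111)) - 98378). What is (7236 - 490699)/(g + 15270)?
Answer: -3691240005/116635784 + 483463*I*√24667/116635784 ≈ -31.648 + 0.65101*I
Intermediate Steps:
g = 2*I*√24667 (g = √((154 - 444) - 98378) = √(-290 - 98378) = √(-98668) = 2*I*√24667 ≈ 314.11*I)
(7236 - 490699)/(g + 15270) = (7236 - 490699)/(2*I*√24667 + 15270) = -483463/(15270 + 2*I*√24667)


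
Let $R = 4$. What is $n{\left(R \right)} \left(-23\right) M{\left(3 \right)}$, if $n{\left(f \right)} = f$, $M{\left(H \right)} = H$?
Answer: $-276$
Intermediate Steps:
$n{\left(R \right)} \left(-23\right) M{\left(3 \right)} = 4 \left(-23\right) 3 = \left(-92\right) 3 = -276$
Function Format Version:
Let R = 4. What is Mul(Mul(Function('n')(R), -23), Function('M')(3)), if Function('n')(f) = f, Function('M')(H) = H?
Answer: -276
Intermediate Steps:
Mul(Mul(Function('n')(R), -23), Function('M')(3)) = Mul(Mul(4, -23), 3) = Mul(-92, 3) = -276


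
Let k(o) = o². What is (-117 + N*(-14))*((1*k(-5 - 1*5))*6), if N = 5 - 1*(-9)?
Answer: -187800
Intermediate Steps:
N = 14 (N = 5 + 9 = 14)
(-117 + N*(-14))*((1*k(-5 - 1*5))*6) = (-117 + 14*(-14))*((1*(-5 - 1*5)²)*6) = (-117 - 196)*((1*(-5 - 5)²)*6) = -313*1*(-10)²*6 = -313*1*100*6 = -31300*6 = -313*600 = -187800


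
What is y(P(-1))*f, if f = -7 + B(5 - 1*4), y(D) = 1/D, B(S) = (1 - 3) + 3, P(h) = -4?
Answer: 3/2 ≈ 1.5000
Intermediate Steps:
B(S) = 1 (B(S) = -2 + 3 = 1)
f = -6 (f = -7 + 1 = -6)
y(P(-1))*f = -6/(-4) = -1/4*(-6) = 3/2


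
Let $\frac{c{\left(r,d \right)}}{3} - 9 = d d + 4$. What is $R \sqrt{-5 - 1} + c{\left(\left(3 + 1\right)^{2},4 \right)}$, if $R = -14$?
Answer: $87 - 14 i \sqrt{6} \approx 87.0 - 34.293 i$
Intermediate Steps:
$c{\left(r,d \right)} = 39 + 3 d^{2}$ ($c{\left(r,d \right)} = 27 + 3 \left(d d + 4\right) = 27 + 3 \left(d^{2} + 4\right) = 27 + 3 \left(4 + d^{2}\right) = 27 + \left(12 + 3 d^{2}\right) = 39 + 3 d^{2}$)
$R \sqrt{-5 - 1} + c{\left(\left(3 + 1\right)^{2},4 \right)} = - 14 \sqrt{-5 - 1} + \left(39 + 3 \cdot 4^{2}\right) = - 14 \sqrt{-6} + \left(39 + 3 \cdot 16\right) = - 14 i \sqrt{6} + \left(39 + 48\right) = - 14 i \sqrt{6} + 87 = 87 - 14 i \sqrt{6}$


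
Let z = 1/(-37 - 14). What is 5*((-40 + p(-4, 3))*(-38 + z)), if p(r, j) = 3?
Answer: 358715/51 ≈ 7033.6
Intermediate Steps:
z = -1/51 (z = 1/(-51) = -1/51 ≈ -0.019608)
5*((-40 + p(-4, 3))*(-38 + z)) = 5*((-40 + 3)*(-38 - 1/51)) = 5*(-37*(-1939/51)) = 5*(71743/51) = 358715/51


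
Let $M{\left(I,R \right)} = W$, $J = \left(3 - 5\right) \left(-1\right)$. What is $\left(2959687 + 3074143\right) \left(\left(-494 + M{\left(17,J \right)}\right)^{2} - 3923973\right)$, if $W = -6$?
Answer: $-22168128506590$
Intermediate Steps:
$J = 2$ ($J = \left(-2\right) \left(-1\right) = 2$)
$M{\left(I,R \right)} = -6$
$\left(2959687 + 3074143\right) \left(\left(-494 + M{\left(17,J \right)}\right)^{2} - 3923973\right) = \left(2959687 + 3074143\right) \left(\left(-494 - 6\right)^{2} - 3923973\right) = 6033830 \left(\left(-500\right)^{2} - 3923973\right) = 6033830 \left(250000 - 3923973\right) = 6033830 \left(-3673973\right) = -22168128506590$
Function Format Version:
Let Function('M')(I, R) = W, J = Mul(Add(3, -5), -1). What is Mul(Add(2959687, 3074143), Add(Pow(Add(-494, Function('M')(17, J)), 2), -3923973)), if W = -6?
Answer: -22168128506590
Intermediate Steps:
J = 2 (J = Mul(-2, -1) = 2)
Function('M')(I, R) = -6
Mul(Add(2959687, 3074143), Add(Pow(Add(-494, Function('M')(17, J)), 2), -3923973)) = Mul(Add(2959687, 3074143), Add(Pow(Add(-494, -6), 2), -3923973)) = Mul(6033830, Add(Pow(-500, 2), -3923973)) = Mul(6033830, Add(250000, -3923973)) = Mul(6033830, -3673973) = -22168128506590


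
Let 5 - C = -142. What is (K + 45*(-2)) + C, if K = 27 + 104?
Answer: 188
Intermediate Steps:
K = 131
C = 147 (C = 5 - 1*(-142) = 5 + 142 = 147)
(K + 45*(-2)) + C = (131 + 45*(-2)) + 147 = (131 - 90) + 147 = 41 + 147 = 188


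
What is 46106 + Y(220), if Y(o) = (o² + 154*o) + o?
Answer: 128606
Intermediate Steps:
Y(o) = o² + 155*o
46106 + Y(220) = 46106 + 220*(155 + 220) = 46106 + 220*375 = 46106 + 82500 = 128606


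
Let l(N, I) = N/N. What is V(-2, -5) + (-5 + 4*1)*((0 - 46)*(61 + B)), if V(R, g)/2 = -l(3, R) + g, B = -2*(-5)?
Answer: 3254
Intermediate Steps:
B = 10
l(N, I) = 1
V(R, g) = -2 + 2*g (V(R, g) = 2*(-1*1 + g) = 2*(-1 + g) = -2 + 2*g)
V(-2, -5) + (-5 + 4*1)*((0 - 46)*(61 + B)) = (-2 + 2*(-5)) + (-5 + 4*1)*((0 - 46)*(61 + 10)) = (-2 - 10) + (-5 + 4)*(-46*71) = -12 - 1*(-3266) = -12 + 3266 = 3254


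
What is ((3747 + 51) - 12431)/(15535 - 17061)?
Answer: 8633/1526 ≈ 5.6573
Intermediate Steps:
((3747 + 51) - 12431)/(15535 - 17061) = (3798 - 12431)/(-1526) = -8633*(-1/1526) = 8633/1526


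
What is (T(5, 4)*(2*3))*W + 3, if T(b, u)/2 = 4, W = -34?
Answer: -1629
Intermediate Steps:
T(b, u) = 8 (T(b, u) = 2*4 = 8)
(T(5, 4)*(2*3))*W + 3 = (8*(2*3))*(-34) + 3 = (8*6)*(-34) + 3 = 48*(-34) + 3 = -1632 + 3 = -1629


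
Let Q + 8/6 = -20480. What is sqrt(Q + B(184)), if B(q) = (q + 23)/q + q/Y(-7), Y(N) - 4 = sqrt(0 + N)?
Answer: sqrt(-491525/24 + 184/(4 + I*sqrt(7))) ≈ 0.074 - 143.0*I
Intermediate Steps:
Q = -61444/3 (Q = -4/3 - 20480 = -61444/3 ≈ -20481.)
Y(N) = 4 + sqrt(N) (Y(N) = 4 + sqrt(0 + N) = 4 + sqrt(N))
B(q) = q/(4 + I*sqrt(7)) + (23 + q)/q (B(q) = (q + 23)/q + q/(4 + sqrt(-7)) = (23 + q)/q + q/(4 + I*sqrt(7)) = q/(4 + I*sqrt(7)) + (23 + q)/q)
sqrt(Q + B(184)) = sqrt(-61444/3 + (1 + 23/184 + 184/(4 + I*sqrt(7)))) = sqrt(-61444/3 + (1 + 23*(1/184) + 184/(4 + I*sqrt(7)))) = sqrt(-61444/3 + (1 + 1/8 + 184/(4 + I*sqrt(7)))) = sqrt(-61444/3 + (9/8 + 184/(4 + I*sqrt(7)))) = sqrt(-491525/24 + 184/(4 + I*sqrt(7)))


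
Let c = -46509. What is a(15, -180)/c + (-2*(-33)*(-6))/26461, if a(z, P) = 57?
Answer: -6641947/410224883 ≈ -0.016191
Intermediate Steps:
a(15, -180)/c + (-2*(-33)*(-6))/26461 = 57/(-46509) + (-2*(-33)*(-6))/26461 = 57*(-1/46509) + (66*(-6))*(1/26461) = -19/15503 - 396*1/26461 = -19/15503 - 396/26461 = -6641947/410224883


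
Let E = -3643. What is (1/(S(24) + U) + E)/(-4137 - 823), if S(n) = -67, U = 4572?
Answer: 8205857/11172400 ≈ 0.73448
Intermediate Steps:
(1/(S(24) + U) + E)/(-4137 - 823) = (1/(-67 + 4572) - 3643)/(-4137 - 823) = (1/4505 - 3643)/(-4960) = (1/4505 - 3643)*(-1/4960) = -16411714/4505*(-1/4960) = 8205857/11172400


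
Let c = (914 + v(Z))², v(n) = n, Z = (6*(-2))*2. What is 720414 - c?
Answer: -71686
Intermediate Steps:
Z = -24 (Z = -12*2 = -24)
c = 792100 (c = (914 - 24)² = 890² = 792100)
720414 - c = 720414 - 1*792100 = 720414 - 792100 = -71686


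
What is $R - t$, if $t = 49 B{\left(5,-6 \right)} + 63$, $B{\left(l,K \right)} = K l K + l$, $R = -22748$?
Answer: $-31876$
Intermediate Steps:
$B{\left(l,K \right)} = l + l K^{2}$ ($B{\left(l,K \right)} = l K^{2} + l = l + l K^{2}$)
$t = 9128$ ($t = 49 \cdot 5 \left(1 + \left(-6\right)^{2}\right) + 63 = 49 \cdot 5 \left(1 + 36\right) + 63 = 49 \cdot 5 \cdot 37 + 63 = 49 \cdot 185 + 63 = 9065 + 63 = 9128$)
$R - t = -22748 - 9128 = -31876$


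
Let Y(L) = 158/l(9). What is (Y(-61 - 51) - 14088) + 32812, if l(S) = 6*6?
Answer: 337111/18 ≈ 18728.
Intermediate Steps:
l(S) = 36
Y(L) = 79/18 (Y(L) = 158/36 = 158*(1/36) = 79/18)
(Y(-61 - 51) - 14088) + 32812 = (79/18 - 14088) + 32812 = -253505/18 + 32812 = 337111/18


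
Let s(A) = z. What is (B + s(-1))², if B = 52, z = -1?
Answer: 2601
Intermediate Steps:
s(A) = -1
(B + s(-1))² = (52 - 1)² = 51² = 2601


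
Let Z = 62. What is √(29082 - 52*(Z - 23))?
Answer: 9*√334 ≈ 164.48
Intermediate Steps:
√(29082 - 52*(Z - 23)) = √(29082 - 52*(62 - 23)) = √(29082 - 52*39) = √(29082 - 2028) = √27054 = 9*√334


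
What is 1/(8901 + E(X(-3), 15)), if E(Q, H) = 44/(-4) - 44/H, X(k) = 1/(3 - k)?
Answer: 15/133306 ≈ 0.00011252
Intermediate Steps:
E(Q, H) = -11 - 44/H (E(Q, H) = 44*(-¼) - 44/H = -11 - 44/H)
1/(8901 + E(X(-3), 15)) = 1/(8901 + (-11 - 44/15)) = 1/(8901 - 209/15) = 1/(133306/15) = 15/133306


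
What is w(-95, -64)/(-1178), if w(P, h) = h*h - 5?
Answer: -4091/1178 ≈ -3.4728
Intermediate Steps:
w(P, h) = -5 + h² (w(P, h) = h² - 5 = -5 + h²)
w(-95, -64)/(-1178) = (-5 + (-64)²)/(-1178) = (-5 + 4096)*(-1/1178) = 4091*(-1/1178) = -4091/1178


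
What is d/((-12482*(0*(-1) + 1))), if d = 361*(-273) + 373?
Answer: 49090/6241 ≈ 7.8657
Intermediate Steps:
d = -98180 (d = -98553 + 373 = -98180)
d/((-12482*(0*(-1) + 1))) = -98180*(-1/(12482*(0*(-1) + 1))) = -98180*(-1/(12482*(0 + 1))) = -98180/((-12482*1)) = -98180/(-12482) = -98180*(-1/12482) = 49090/6241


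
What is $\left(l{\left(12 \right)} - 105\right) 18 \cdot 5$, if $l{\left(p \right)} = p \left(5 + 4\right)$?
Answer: $270$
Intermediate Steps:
$l{\left(p \right)} = 9 p$ ($l{\left(p \right)} = p 9 = 9 p$)
$\left(l{\left(12 \right)} - 105\right) 18 \cdot 5 = \left(9 \cdot 12 - 105\right) 18 \cdot 5 = \left(108 - 105\right) 90 = 3 \cdot 90 = 270$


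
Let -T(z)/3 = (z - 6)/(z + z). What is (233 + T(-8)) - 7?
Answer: 1787/8 ≈ 223.38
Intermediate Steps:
T(z) = -3*(-6 + z)/(2*z) (T(z) = -3*(z - 6)/(z + z) = -3*(-6 + z)/(2*z))
(233 + T(-8)) - 7 = (233 + (-3/2 + 9/(-8))) - 7 = (233 + (-3/2 + 9*(-1/8))) - 7 = (233 + (-3/2 - 9/8)) - 7 = (233 - 21/8) - 7 = 1843/8 - 7 = 1787/8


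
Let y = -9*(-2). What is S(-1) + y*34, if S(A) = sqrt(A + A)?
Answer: 612 + I*sqrt(2) ≈ 612.0 + 1.4142*I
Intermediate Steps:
S(A) = sqrt(2)*sqrt(A) (S(A) = sqrt(2*A) = sqrt(2)*sqrt(A))
y = 18
S(-1) + y*34 = sqrt(2)*sqrt(-1) + 18*34 = sqrt(2)*I + 612 = I*sqrt(2) + 612 = 612 + I*sqrt(2)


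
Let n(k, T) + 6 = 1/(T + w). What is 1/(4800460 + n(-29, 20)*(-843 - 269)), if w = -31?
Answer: 11/52879564 ≈ 2.0802e-7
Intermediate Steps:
n(k, T) = -6 + 1/(-31 + T) (n(k, T) = -6 + 1/(T - 31) = -6 + 1/(-31 + T))
1/(4800460 + n(-29, 20)*(-843 - 269)) = 1/(4800460 + ((187 - 6*20)/(-31 + 20))*(-843 - 269)) = 1/(4800460 + ((187 - 120)/(-11))*(-1112)) = 1/(4800460 - 1/11*67*(-1112)) = 1/(4800460 - 67/11*(-1112)) = 1/(4800460 + 74504/11) = 1/(52879564/11) = 11/52879564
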